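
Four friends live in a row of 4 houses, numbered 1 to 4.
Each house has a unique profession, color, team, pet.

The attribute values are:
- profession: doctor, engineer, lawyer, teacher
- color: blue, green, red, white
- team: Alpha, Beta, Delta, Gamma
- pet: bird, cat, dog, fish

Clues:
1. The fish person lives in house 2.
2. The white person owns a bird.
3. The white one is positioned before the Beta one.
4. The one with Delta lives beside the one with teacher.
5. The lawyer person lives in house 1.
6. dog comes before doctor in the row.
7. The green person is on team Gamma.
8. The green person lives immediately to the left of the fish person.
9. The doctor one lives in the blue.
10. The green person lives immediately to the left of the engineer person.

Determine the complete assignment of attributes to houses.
Solution:

House | Profession | Color | Team | Pet
---------------------------------------
  1   | lawyer | green | Gamma | dog
  2   | engineer | red | Delta | fish
  3   | teacher | white | Alpha | bird
  4   | doctor | blue | Beta | cat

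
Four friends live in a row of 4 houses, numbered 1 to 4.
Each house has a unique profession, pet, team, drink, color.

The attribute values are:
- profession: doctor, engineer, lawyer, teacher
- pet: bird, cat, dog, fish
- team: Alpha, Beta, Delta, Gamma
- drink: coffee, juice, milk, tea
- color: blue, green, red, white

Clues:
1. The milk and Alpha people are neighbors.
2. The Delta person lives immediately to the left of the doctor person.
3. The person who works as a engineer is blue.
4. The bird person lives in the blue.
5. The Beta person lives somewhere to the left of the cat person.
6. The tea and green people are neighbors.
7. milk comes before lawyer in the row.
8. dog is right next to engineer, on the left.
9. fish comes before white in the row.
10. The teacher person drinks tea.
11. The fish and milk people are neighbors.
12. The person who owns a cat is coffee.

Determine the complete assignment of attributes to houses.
Solution:

House | Profession | Pet | Team | Drink | Color
-----------------------------------------------
  1   | teacher | fish | Delta | tea | red
  2   | doctor | dog | Beta | milk | green
  3   | engineer | bird | Alpha | juice | blue
  4   | lawyer | cat | Gamma | coffee | white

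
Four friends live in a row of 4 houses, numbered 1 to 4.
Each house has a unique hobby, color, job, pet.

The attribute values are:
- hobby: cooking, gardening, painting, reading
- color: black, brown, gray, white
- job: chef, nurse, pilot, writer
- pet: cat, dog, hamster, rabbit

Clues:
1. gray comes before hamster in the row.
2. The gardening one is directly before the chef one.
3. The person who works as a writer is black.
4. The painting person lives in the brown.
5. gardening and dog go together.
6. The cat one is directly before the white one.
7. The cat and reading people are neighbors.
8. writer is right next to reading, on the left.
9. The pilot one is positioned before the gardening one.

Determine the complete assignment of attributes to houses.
Solution:

House | Hobby | Color | Job | Pet
---------------------------------
  1   | cooking | black | writer | cat
  2   | reading | white | pilot | rabbit
  3   | gardening | gray | nurse | dog
  4   | painting | brown | chef | hamster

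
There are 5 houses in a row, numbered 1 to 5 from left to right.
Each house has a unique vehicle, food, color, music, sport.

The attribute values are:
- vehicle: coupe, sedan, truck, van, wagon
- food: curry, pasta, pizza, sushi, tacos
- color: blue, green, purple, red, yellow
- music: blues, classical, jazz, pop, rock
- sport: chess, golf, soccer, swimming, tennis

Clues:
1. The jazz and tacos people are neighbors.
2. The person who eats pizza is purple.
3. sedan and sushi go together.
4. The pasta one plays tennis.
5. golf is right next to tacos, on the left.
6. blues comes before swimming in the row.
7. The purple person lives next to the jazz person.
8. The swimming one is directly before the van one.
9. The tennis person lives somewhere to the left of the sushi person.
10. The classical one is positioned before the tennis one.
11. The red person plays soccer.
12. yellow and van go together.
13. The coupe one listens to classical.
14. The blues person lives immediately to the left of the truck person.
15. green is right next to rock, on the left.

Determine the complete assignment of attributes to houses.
Solution:

House | Vehicle | Food | Color | Music | Sport
----------------------------------------------
  1   | wagon | pizza | purple | blues | chess
  2   | truck | curry | blue | jazz | golf
  3   | coupe | tacos | green | classical | swimming
  4   | van | pasta | yellow | rock | tennis
  5   | sedan | sushi | red | pop | soccer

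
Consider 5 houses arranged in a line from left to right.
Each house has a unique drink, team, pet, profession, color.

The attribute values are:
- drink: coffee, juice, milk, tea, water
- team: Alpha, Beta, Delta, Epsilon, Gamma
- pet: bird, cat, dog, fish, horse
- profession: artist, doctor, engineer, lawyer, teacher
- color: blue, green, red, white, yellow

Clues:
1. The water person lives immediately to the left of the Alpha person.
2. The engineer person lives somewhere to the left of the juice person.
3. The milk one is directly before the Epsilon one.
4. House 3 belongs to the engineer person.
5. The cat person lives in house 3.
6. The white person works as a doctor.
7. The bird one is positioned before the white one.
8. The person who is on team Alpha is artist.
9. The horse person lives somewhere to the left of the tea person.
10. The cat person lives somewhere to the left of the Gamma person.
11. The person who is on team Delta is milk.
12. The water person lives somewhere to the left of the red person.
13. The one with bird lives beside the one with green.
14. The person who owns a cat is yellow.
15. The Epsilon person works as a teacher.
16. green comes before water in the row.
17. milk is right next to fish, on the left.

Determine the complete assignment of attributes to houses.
Solution:

House | Drink | Team | Pet | Profession | Color
-----------------------------------------------
  1   | milk | Delta | bird | lawyer | blue
  2   | coffee | Epsilon | fish | teacher | green
  3   | water | Beta | cat | engineer | yellow
  4   | juice | Alpha | horse | artist | red
  5   | tea | Gamma | dog | doctor | white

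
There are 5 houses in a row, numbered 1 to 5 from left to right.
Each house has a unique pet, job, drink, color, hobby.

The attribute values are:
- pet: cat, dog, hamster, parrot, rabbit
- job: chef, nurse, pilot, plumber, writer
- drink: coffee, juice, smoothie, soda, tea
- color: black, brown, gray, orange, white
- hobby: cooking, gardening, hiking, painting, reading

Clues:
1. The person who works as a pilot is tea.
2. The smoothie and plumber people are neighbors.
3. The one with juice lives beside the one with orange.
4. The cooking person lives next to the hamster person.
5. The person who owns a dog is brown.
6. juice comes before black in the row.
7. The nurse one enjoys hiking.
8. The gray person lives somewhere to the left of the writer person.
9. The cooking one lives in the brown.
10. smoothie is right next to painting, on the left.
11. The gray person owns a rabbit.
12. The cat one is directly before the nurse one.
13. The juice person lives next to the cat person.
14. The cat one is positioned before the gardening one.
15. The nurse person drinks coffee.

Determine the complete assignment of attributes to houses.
Solution:

House | Pet | Job | Drink | Color | Hobby
-----------------------------------------
  1   | dog | chef | smoothie | brown | cooking
  2   | hamster | plumber | juice | white | painting
  3   | cat | pilot | tea | orange | reading
  4   | rabbit | nurse | coffee | gray | hiking
  5   | parrot | writer | soda | black | gardening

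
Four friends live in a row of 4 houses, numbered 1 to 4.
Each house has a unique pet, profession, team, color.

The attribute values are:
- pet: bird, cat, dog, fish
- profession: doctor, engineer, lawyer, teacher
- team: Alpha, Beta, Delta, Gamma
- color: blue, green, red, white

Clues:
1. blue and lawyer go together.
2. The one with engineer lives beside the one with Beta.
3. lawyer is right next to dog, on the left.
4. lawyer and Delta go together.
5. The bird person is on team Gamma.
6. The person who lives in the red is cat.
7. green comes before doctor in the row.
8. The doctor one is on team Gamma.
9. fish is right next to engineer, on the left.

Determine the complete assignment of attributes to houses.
Solution:

House | Pet | Profession | Team | Color
---------------------------------------
  1   | fish | lawyer | Delta | blue
  2   | dog | engineer | Alpha | green
  3   | cat | teacher | Beta | red
  4   | bird | doctor | Gamma | white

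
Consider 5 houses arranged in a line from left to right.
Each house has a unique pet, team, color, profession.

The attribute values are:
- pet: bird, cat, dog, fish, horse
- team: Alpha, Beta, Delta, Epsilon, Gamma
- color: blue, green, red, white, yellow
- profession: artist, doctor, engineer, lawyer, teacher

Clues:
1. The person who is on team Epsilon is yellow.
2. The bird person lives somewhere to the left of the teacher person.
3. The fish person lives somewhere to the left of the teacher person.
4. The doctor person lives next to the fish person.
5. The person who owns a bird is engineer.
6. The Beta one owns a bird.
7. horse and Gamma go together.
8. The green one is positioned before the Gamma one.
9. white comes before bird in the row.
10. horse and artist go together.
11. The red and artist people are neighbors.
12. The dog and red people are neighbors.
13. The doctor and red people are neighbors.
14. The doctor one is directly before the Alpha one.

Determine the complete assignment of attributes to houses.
Solution:

House | Pet | Team | Color | Profession
---------------------------------------
  1   | dog | Delta | green | doctor
  2   | fish | Alpha | red | lawyer
  3   | horse | Gamma | white | artist
  4   | bird | Beta | blue | engineer
  5   | cat | Epsilon | yellow | teacher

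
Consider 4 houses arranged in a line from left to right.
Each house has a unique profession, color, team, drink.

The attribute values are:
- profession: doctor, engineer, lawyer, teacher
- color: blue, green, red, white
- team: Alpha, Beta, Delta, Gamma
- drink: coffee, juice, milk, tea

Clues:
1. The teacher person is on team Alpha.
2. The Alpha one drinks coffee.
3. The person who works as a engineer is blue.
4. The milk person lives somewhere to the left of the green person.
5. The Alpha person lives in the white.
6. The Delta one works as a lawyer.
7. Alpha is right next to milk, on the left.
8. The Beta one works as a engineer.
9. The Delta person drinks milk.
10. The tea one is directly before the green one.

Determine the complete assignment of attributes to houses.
Solution:

House | Profession | Color | Team | Drink
-----------------------------------------
  1   | teacher | white | Alpha | coffee
  2   | lawyer | red | Delta | milk
  3   | engineer | blue | Beta | tea
  4   | doctor | green | Gamma | juice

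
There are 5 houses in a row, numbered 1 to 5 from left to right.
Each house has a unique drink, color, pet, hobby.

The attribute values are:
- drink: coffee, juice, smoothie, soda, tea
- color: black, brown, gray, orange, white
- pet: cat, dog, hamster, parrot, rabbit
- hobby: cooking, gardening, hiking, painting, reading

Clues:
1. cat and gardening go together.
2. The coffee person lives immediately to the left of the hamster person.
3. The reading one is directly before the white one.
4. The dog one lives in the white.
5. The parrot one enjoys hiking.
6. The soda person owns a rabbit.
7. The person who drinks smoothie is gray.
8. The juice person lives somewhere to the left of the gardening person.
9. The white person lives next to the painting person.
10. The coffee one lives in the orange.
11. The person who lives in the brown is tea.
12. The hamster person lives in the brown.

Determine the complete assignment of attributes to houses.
Solution:

House | Drink | Color | Pet | Hobby
-----------------------------------
  1   | coffee | orange | parrot | hiking
  2   | tea | brown | hamster | reading
  3   | juice | white | dog | cooking
  4   | soda | black | rabbit | painting
  5   | smoothie | gray | cat | gardening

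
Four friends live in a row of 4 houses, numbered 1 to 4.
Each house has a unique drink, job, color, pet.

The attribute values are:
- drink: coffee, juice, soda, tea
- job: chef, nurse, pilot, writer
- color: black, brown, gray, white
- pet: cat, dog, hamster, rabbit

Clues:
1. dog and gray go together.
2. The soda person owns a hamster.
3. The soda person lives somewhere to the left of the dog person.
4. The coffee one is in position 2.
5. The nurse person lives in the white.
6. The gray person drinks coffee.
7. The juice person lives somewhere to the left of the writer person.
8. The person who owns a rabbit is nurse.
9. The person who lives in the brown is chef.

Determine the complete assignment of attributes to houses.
Solution:

House | Drink | Job | Color | Pet
---------------------------------
  1   | soda | chef | brown | hamster
  2   | coffee | pilot | gray | dog
  3   | juice | nurse | white | rabbit
  4   | tea | writer | black | cat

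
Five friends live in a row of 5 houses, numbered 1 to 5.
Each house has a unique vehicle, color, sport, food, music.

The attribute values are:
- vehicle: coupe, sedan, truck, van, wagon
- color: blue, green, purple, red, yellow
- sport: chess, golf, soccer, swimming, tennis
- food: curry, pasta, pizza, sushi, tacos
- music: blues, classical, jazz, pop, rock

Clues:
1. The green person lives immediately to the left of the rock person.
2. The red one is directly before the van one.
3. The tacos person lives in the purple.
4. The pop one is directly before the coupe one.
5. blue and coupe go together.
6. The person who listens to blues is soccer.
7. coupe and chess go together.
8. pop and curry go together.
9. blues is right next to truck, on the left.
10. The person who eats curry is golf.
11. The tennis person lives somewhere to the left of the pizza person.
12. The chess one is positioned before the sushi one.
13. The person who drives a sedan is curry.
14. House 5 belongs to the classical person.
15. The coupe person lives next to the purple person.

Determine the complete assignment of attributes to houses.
Solution:

House | Vehicle | Color | Sport | Food | Music
----------------------------------------------
  1   | sedan | green | golf | curry | pop
  2   | coupe | blue | chess | pasta | rock
  3   | wagon | purple | soccer | tacos | blues
  4   | truck | red | tennis | sushi | jazz
  5   | van | yellow | swimming | pizza | classical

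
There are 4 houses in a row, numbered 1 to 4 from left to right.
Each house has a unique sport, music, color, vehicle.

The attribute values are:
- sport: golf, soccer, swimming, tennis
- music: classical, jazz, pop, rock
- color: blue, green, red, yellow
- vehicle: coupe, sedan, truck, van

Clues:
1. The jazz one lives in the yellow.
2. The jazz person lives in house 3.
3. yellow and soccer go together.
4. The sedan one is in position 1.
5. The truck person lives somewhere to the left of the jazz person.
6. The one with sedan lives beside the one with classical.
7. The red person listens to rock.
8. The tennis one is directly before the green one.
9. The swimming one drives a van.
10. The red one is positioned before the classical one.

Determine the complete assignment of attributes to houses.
Solution:

House | Sport | Music | Color | Vehicle
---------------------------------------
  1   | tennis | rock | red | sedan
  2   | golf | classical | green | truck
  3   | soccer | jazz | yellow | coupe
  4   | swimming | pop | blue | van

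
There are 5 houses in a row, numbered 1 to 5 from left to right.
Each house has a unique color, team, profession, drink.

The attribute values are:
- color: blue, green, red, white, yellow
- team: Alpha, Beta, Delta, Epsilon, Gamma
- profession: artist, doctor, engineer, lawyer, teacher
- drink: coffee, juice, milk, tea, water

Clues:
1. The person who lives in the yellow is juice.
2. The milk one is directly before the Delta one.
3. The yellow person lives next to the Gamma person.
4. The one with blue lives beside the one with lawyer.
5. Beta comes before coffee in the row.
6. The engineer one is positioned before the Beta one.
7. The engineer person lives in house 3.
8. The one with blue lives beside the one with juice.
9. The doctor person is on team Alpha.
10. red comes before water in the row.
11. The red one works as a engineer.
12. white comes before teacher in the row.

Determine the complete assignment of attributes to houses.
Solution:

House | Color | Team | Profession | Drink
-----------------------------------------
  1   | blue | Alpha | doctor | milk
  2   | yellow | Delta | lawyer | juice
  3   | red | Gamma | engineer | tea
  4   | white | Beta | artist | water
  5   | green | Epsilon | teacher | coffee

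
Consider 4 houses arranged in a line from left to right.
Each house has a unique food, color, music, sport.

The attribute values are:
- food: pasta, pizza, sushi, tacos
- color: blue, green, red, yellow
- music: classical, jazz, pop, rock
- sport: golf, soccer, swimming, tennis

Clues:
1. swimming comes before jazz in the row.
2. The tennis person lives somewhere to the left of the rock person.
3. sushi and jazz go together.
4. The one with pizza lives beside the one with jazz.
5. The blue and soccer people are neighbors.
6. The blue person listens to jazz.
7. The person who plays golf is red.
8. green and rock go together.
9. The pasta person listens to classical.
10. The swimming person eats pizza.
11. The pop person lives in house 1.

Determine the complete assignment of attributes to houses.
Solution:

House | Food | Color | Music | Sport
------------------------------------
  1   | pizza | yellow | pop | swimming
  2   | sushi | blue | jazz | tennis
  3   | tacos | green | rock | soccer
  4   | pasta | red | classical | golf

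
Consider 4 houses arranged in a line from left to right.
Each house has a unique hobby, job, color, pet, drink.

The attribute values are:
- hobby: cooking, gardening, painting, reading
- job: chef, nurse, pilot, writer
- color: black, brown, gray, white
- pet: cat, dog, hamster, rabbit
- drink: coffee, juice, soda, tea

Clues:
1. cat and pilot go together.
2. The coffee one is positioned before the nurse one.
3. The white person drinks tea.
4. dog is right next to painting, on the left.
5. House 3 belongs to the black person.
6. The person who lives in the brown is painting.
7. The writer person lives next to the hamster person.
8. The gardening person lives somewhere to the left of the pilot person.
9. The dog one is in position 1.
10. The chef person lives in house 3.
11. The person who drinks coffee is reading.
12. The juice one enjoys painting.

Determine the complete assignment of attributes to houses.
Solution:

House | Hobby | Job | Color | Pet | Drink
-----------------------------------------
  1   | reading | writer | gray | dog | coffee
  2   | painting | nurse | brown | hamster | juice
  3   | gardening | chef | black | rabbit | soda
  4   | cooking | pilot | white | cat | tea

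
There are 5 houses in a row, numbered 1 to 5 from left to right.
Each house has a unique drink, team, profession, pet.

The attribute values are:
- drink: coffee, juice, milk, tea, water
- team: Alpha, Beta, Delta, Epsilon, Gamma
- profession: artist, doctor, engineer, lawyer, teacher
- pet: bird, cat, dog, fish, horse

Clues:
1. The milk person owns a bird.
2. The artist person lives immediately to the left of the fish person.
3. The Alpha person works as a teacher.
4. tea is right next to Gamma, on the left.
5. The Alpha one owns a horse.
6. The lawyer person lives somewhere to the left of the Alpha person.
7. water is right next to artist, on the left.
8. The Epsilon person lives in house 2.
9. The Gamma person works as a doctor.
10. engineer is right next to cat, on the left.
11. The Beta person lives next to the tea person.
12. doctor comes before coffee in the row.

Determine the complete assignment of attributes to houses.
Solution:

House | Drink | Team | Profession | Pet
---------------------------------------
  1   | water | Beta | engineer | dog
  2   | tea | Epsilon | artist | cat
  3   | juice | Gamma | doctor | fish
  4   | milk | Delta | lawyer | bird
  5   | coffee | Alpha | teacher | horse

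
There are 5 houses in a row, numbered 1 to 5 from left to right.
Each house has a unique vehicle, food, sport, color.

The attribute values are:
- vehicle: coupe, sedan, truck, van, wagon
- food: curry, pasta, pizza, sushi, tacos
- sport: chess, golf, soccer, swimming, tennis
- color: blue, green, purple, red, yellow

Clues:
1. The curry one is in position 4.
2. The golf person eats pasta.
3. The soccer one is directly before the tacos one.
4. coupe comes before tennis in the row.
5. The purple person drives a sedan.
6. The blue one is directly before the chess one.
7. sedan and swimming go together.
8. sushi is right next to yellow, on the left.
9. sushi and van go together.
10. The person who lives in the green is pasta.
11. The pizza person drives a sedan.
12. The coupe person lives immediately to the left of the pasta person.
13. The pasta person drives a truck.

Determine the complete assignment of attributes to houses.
Solution:

House | Vehicle | Food | Sport | Color
--------------------------------------
  1   | van | sushi | soccer | blue
  2   | coupe | tacos | chess | yellow
  3   | truck | pasta | golf | green
  4   | wagon | curry | tennis | red
  5   | sedan | pizza | swimming | purple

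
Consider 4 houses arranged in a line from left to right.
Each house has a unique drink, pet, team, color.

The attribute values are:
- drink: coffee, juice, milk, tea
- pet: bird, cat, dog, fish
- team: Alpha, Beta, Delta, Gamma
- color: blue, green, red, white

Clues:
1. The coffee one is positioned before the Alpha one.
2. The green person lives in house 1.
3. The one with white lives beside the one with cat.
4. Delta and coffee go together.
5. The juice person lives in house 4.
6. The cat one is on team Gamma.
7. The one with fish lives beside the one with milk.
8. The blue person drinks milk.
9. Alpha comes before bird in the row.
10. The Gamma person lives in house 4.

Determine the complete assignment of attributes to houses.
Solution:

House | Drink | Pet | Team | Color
----------------------------------
  1   | coffee | fish | Delta | green
  2   | milk | dog | Alpha | blue
  3   | tea | bird | Beta | white
  4   | juice | cat | Gamma | red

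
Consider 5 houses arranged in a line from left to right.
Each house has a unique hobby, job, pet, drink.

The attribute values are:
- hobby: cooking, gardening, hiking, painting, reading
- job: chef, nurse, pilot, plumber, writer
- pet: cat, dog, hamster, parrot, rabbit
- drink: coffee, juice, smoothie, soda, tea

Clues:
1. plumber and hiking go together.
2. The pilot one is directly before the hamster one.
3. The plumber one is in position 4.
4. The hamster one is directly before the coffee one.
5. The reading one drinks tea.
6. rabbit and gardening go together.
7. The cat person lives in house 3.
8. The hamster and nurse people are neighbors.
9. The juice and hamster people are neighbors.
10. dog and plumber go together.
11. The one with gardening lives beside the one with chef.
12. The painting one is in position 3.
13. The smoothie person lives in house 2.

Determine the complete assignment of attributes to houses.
Solution:

House | Hobby | Job | Pet | Drink
---------------------------------
  1   | gardening | pilot | rabbit | juice
  2   | cooking | chef | hamster | smoothie
  3   | painting | nurse | cat | coffee
  4   | hiking | plumber | dog | soda
  5   | reading | writer | parrot | tea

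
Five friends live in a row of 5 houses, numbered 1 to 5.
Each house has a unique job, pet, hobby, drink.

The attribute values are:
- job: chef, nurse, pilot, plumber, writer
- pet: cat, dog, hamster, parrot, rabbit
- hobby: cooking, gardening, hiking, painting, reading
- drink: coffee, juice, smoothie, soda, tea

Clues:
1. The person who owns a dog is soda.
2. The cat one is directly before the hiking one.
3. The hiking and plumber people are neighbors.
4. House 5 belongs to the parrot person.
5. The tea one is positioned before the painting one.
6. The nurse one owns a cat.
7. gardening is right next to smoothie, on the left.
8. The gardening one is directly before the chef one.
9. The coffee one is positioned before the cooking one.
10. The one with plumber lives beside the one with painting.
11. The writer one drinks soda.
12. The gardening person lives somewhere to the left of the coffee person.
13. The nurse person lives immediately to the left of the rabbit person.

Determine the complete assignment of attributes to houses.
Solution:

House | Job | Pet | Hobby | Drink
---------------------------------
  1   | nurse | cat | gardening | tea
  2   | chef | rabbit | hiking | smoothie
  3   | plumber | hamster | reading | coffee
  4   | writer | dog | painting | soda
  5   | pilot | parrot | cooking | juice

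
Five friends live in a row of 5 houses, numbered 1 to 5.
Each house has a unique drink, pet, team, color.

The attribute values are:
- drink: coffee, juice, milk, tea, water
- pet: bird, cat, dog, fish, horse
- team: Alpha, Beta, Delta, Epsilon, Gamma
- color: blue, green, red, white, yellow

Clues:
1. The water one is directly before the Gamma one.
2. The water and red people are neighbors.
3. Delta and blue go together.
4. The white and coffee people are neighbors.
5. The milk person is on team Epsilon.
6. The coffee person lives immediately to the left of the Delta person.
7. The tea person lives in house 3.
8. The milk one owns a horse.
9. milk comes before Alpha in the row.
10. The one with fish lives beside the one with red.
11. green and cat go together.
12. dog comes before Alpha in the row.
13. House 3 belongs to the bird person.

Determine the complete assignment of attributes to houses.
Solution:

House | Drink | Pet | Team | Color
----------------------------------
  1   | water | fish | Beta | white
  2   | coffee | dog | Gamma | red
  3   | tea | bird | Delta | blue
  4   | milk | horse | Epsilon | yellow
  5   | juice | cat | Alpha | green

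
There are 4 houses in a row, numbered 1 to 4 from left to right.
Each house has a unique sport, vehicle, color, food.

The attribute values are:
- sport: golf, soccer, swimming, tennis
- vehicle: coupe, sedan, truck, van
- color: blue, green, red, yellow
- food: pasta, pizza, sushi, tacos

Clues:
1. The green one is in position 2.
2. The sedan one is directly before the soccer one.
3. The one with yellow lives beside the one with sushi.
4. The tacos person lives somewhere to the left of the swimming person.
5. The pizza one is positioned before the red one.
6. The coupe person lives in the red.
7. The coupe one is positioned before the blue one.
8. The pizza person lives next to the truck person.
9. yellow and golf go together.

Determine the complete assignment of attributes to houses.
Solution:

House | Sport | Vehicle | Color | Food
--------------------------------------
  1   | golf | sedan | yellow | pizza
  2   | soccer | truck | green | sushi
  3   | tennis | coupe | red | tacos
  4   | swimming | van | blue | pasta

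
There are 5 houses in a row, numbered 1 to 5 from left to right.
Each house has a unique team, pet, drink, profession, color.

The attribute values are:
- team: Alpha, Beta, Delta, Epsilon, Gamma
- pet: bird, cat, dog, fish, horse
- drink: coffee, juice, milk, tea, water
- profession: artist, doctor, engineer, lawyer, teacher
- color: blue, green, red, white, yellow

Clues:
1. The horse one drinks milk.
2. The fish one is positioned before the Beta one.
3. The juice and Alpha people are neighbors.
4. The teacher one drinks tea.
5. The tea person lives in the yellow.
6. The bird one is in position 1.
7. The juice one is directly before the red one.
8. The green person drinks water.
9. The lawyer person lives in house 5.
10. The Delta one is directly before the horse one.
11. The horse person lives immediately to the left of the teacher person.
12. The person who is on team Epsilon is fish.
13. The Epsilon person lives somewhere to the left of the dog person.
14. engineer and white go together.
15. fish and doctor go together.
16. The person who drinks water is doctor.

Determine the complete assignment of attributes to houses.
Solution:

House | Team | Pet | Drink | Profession | Color
-----------------------------------------------
  1   | Delta | bird | juice | engineer | white
  2   | Alpha | horse | milk | artist | red
  3   | Gamma | cat | tea | teacher | yellow
  4   | Epsilon | fish | water | doctor | green
  5   | Beta | dog | coffee | lawyer | blue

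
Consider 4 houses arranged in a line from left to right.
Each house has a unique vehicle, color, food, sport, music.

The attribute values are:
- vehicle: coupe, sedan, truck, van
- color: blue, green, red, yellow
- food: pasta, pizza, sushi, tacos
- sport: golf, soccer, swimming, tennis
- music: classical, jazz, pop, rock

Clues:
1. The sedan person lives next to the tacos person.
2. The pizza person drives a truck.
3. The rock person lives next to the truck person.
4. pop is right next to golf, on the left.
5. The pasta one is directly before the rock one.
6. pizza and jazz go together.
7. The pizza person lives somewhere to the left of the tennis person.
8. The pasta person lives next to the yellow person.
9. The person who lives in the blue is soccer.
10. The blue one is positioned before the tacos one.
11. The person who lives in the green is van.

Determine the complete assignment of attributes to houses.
Solution:

House | Vehicle | Color | Food | Sport | Music
----------------------------------------------
  1   | sedan | blue | pasta | soccer | pop
  2   | coupe | yellow | tacos | golf | rock
  3   | truck | red | pizza | swimming | jazz
  4   | van | green | sushi | tennis | classical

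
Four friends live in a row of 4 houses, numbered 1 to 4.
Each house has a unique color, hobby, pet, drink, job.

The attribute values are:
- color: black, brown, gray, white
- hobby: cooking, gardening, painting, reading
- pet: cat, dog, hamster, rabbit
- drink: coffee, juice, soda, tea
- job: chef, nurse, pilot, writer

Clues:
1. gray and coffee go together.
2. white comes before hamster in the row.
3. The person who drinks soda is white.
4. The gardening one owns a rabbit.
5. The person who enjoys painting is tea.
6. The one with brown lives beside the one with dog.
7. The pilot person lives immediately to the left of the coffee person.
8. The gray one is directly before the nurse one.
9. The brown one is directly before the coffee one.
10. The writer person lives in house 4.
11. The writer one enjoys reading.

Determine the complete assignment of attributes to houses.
Solution:

House | Color | Hobby | Pet | Drink | Job
-----------------------------------------
  1   | brown | painting | cat | tea | pilot
  2   | gray | cooking | dog | coffee | chef
  3   | white | gardening | rabbit | soda | nurse
  4   | black | reading | hamster | juice | writer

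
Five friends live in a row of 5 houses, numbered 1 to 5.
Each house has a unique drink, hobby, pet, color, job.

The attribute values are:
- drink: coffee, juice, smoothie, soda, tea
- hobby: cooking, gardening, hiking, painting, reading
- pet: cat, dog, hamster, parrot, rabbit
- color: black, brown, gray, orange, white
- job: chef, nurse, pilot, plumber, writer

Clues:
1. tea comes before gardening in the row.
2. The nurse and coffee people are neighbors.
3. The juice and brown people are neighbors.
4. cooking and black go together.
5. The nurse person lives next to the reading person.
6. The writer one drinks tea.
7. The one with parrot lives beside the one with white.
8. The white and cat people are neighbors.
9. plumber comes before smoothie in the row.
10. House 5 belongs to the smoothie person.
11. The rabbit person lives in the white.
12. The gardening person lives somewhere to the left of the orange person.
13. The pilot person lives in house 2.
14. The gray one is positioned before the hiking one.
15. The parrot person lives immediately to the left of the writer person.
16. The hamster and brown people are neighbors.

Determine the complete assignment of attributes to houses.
Solution:

House | Drink | Hobby | Pet | Color | Job
-----------------------------------------
  1   | juice | cooking | hamster | black | nurse
  2   | coffee | reading | parrot | brown | pilot
  3   | tea | painting | rabbit | white | writer
  4   | soda | gardening | cat | gray | plumber
  5   | smoothie | hiking | dog | orange | chef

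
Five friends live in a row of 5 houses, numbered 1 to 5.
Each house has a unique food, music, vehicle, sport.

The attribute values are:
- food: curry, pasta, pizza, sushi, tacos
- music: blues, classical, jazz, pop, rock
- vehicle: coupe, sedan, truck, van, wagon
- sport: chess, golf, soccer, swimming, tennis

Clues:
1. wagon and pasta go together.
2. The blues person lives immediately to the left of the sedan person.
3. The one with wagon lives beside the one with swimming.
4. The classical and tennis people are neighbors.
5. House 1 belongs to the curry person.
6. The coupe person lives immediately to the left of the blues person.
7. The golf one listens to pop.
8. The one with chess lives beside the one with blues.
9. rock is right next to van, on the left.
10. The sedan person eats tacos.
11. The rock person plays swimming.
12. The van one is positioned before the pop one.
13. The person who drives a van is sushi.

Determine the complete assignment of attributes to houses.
Solution:

House | Food | Music | Vehicle | Sport
--------------------------------------
  1   | curry | classical | coupe | chess
  2   | pasta | blues | wagon | tennis
  3   | tacos | rock | sedan | swimming
  4   | sushi | jazz | van | soccer
  5   | pizza | pop | truck | golf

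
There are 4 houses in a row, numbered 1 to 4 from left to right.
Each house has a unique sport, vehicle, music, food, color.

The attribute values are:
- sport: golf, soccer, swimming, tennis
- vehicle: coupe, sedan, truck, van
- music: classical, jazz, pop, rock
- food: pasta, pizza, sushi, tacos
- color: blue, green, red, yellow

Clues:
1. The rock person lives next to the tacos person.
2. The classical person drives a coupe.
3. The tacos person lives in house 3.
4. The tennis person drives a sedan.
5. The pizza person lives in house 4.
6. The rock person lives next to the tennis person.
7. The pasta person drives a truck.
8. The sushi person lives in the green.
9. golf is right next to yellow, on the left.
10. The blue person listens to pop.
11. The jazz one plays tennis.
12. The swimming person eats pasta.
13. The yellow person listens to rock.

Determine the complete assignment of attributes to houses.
Solution:

House | Sport | Vehicle | Music | Food | Color
----------------------------------------------
  1   | golf | coupe | classical | sushi | green
  2   | swimming | truck | rock | pasta | yellow
  3   | tennis | sedan | jazz | tacos | red
  4   | soccer | van | pop | pizza | blue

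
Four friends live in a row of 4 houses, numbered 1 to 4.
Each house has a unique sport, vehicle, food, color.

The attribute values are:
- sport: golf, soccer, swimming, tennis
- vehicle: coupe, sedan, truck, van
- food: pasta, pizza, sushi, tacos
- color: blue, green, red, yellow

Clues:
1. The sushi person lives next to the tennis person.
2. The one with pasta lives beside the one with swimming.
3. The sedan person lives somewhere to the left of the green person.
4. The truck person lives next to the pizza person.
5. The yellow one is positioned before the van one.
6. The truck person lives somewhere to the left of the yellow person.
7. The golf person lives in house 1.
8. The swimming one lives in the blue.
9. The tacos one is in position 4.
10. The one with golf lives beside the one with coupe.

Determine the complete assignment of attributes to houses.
Solution:

House | Sport | Vehicle | Food | Color
--------------------------------------
  1   | golf | truck | pasta | red
  2   | swimming | coupe | pizza | blue
  3   | soccer | sedan | sushi | yellow
  4   | tennis | van | tacos | green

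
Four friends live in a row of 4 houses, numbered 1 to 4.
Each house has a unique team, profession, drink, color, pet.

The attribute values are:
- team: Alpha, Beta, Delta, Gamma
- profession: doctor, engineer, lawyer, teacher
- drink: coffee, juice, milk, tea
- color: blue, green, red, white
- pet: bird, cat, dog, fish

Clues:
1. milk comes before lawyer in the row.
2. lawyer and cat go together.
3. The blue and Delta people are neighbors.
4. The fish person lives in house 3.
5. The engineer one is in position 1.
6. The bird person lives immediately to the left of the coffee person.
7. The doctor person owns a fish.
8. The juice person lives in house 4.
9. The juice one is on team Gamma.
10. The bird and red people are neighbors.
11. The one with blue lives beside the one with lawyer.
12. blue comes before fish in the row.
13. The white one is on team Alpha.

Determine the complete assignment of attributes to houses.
Solution:

House | Team | Profession | Drink | Color | Pet
-----------------------------------------------
  1   | Beta | engineer | milk | blue | bird
  2   | Delta | lawyer | coffee | red | cat
  3   | Alpha | doctor | tea | white | fish
  4   | Gamma | teacher | juice | green | dog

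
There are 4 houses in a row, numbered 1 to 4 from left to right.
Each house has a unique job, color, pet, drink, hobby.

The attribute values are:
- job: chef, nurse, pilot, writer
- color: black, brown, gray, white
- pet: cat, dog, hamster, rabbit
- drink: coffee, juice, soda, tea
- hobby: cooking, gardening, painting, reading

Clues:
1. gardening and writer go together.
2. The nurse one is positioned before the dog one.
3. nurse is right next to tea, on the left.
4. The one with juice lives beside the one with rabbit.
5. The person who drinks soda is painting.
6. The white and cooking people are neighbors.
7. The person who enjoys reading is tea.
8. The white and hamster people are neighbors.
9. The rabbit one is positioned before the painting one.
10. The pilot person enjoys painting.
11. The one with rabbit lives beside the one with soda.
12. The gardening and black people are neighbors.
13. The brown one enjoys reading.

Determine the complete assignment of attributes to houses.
Solution:

House | Job | Color | Pet | Drink | Hobby
-----------------------------------------
  1   | writer | white | cat | coffee | gardening
  2   | nurse | black | hamster | juice | cooking
  3   | chef | brown | rabbit | tea | reading
  4   | pilot | gray | dog | soda | painting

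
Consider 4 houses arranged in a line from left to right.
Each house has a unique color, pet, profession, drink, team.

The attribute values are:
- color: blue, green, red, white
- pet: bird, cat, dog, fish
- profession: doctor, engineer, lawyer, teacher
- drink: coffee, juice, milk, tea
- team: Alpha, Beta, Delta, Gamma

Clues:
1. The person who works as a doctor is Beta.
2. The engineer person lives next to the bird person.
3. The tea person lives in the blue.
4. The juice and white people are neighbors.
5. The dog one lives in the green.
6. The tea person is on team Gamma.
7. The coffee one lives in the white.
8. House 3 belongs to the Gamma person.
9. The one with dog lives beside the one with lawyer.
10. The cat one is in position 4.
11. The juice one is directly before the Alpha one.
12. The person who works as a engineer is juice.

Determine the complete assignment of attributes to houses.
Solution:

House | Color | Pet | Profession | Drink | Team
-----------------------------------------------
  1   | green | dog | engineer | juice | Delta
  2   | white | bird | lawyer | coffee | Alpha
  3   | blue | fish | teacher | tea | Gamma
  4   | red | cat | doctor | milk | Beta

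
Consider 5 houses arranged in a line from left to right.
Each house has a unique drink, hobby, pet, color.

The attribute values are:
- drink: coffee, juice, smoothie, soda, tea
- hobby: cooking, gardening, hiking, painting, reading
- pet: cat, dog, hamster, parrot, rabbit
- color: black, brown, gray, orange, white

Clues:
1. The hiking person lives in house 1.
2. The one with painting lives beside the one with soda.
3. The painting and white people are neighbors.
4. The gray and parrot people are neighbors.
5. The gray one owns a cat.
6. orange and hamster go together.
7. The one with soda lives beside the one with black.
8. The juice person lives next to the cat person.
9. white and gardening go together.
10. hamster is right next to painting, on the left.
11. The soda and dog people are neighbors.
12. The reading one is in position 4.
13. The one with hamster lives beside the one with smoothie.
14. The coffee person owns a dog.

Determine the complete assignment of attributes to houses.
Solution:

House | Drink | Hobby | Pet | Color
-----------------------------------
  1   | juice | hiking | hamster | orange
  2   | smoothie | painting | cat | gray
  3   | soda | gardening | parrot | white
  4   | coffee | reading | dog | black
  5   | tea | cooking | rabbit | brown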